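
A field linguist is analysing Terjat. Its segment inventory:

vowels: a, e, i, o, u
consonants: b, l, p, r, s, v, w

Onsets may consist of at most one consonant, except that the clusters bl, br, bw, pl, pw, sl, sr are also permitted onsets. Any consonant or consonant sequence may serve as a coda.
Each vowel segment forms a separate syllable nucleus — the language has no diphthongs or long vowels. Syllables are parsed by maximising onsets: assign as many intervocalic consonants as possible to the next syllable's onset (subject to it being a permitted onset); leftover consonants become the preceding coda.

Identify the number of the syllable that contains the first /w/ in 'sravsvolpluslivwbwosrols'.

Nuclei (vowels): a, o, u, i, o, o → 6 syllables.
Between /a/ (V1) and /o/ (V2): /vsv/; trying suffixes from longest down, /v/ is the first permitted one, so coda /vs/ | onset /v/.
Between /o/ (V2) and /u/ (V3): /lpl/ — longest licit onset from the right is /pl/, leaving /l/ as coda.
Between /u/ (V3) and /i/ (V4): cluster /sl/ — /sl/ is itself a permitted onset, so the whole cluster goes right; preceding coda = ∅.
Between /i/ (V4) and /o/ (V5): /vwbw/; trying suffixes from longest down, /bw/ is the first permitted one, so coda /vw/ | onset /bw/.
Between /o/ (V5) and /o/ (V6): /sr/ — entire cluster is a permitted onset → onset /sr/, coda ∅.
So the parse is sravs.vol.plu.slivw.bwo.srols.
The first /w/ is in the coda of syllable 4 (/slivw/).

4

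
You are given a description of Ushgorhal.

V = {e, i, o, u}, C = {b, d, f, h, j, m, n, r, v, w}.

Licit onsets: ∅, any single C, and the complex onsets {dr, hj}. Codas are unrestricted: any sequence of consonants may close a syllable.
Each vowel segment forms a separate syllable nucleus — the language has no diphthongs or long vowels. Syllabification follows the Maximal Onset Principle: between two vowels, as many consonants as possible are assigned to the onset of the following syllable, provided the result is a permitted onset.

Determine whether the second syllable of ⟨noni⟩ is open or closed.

Nuclei (vowels): o, i → 2 syllables.
Between /o/ (V1) and /i/ (V2): /n/ → onset of the next syllable (single consonants are always licit onsets).
Result: no.ni.
Syllable 2 is /ni/; it ends in its nucleus with no coda, so it is open.

open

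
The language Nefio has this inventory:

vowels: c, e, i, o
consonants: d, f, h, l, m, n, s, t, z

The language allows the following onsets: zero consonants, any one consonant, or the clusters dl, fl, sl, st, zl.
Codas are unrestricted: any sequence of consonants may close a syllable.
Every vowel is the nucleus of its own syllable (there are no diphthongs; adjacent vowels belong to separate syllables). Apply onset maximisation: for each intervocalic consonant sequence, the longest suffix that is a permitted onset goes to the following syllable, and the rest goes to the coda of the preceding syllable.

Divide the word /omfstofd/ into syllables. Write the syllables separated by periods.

Vowels present: o, o; each is a nucleus, giving 2 syllables.
Between /o/ (V1) and /o/ (V2): /mfst/ — longest licit onset from the right is /st/, leaving /mf/ as coda.

omf.stofd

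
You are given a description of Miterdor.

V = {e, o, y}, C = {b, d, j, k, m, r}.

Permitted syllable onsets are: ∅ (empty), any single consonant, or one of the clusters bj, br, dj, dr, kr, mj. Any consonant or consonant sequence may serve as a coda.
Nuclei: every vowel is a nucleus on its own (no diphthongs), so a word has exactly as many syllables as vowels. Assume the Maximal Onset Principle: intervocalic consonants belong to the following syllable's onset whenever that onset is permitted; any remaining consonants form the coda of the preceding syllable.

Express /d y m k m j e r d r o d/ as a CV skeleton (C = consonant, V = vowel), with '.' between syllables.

The vowels are y, e, o — 3 nuclei, so 3 syllables.
V1 /y/ – V2 /e/: cluster /mkmj/ — the longest permitted-onset suffix is /mj/; onset = /mj/, preceding coda = /mk/.
V2 /e/ – V3 /o/: /rdr/; trying suffixes from longest down, /dr/ is the first permitted one, so coda /r/ | onset /dr/.
Putting it together: dymk.mjer.drod.
Mapping each syllable to C/V: /dymk/ → CVCC, /mjer/ → CCVC, /drod/ → CCVC.

CVCC.CCVC.CCVC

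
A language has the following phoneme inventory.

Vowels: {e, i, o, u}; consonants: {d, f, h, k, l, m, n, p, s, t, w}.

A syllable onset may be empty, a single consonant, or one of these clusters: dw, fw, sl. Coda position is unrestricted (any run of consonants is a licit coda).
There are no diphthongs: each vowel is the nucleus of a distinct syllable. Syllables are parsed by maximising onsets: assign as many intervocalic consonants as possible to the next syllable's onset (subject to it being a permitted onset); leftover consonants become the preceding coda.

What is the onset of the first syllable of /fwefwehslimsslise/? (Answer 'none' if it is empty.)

fw

The vowels are e, e, i, i, e — 5 nuclei, so 5 syllables.
Between /e/ (V1) and /e/ (V2): /fw/ is a licit onset in full, so it all attaches to the next syllable.
Between /e/ (V2) and /i/ (V3): /hsl/ splits as /h/ + /sl/ (/sl/ is the longest suffix that is a licit onset).
Between /i/ (V3) and /i/ (V4): /mssl/; trying suffixes from longest down, /sl/ is the first permitted one, so coda /ms/ | onset /sl/.
Between /i/ (V4) and /e/ (V5): /s/ is a single consonant, so it becomes the next onset.
Syllabification: fwe.fweh.slims.sli.se.
Syllable 1 is /fwe/: onset /fw/, nucleus /e/, coda ∅.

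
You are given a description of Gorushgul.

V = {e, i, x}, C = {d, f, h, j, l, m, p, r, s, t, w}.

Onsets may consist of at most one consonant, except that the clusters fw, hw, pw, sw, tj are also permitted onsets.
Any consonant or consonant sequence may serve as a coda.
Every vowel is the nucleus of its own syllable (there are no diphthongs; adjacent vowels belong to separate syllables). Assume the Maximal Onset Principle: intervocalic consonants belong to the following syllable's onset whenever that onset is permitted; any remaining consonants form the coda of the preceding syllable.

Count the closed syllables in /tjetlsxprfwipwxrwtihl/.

4

The vowels are e, x, i, x, i — 5 nuclei, so 5 syllables.
σ1/σ2 boundary: cluster /tls/ — the longest permitted-onset suffix is /s/; onset = /s/, preceding coda = /tl/.
σ2/σ3 boundary: /prfw/ splits as /pr/ + /fw/ (/fw/ is the longest suffix that is a licit onset).
σ3/σ4 boundary: /pw/ is a licit onset in full, so it all attaches to the next syllable.
σ4/σ5 boundary: /rwt/ — longest licit onset from the right is /t/, leaving /rw/ as coda.
Syllabification: tjetl.sxpr.fwi.pwxrw.tihl.
Classifying each syllable: /tjetl/ (closed), /sxpr/ (closed), /fwi/ (open), /pwxrw/ (closed), /tihl/ (closed).
Closed syllables: 4.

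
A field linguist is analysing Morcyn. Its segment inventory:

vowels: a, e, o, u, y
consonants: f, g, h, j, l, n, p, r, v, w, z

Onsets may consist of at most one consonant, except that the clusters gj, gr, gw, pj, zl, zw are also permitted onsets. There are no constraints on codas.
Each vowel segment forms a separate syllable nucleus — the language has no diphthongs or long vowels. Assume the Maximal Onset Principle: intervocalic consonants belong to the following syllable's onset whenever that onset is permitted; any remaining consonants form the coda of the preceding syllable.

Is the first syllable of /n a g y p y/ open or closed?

Nuclei (vowels): a, y, y → 3 syllables.
σ1/σ2 boundary: just /g/ — single C goes to the following onset.
σ2/σ3 boundary: /p/ → onset of the next syllable (single consonants are always licit onsets).
Putting it together: na.gy.py.
Syllable 1 is /na/; it ends in its nucleus with no coda, so it is open.

open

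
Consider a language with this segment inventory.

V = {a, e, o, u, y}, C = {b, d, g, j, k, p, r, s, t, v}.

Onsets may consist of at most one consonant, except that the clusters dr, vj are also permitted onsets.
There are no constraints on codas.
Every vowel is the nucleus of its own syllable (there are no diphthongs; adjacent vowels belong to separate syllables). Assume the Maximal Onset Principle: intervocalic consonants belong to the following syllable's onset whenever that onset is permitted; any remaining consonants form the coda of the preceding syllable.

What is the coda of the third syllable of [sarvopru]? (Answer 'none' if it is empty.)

none

Vowels present: a, o, u; each is a nucleus, giving 3 syllables.
σ1/σ2 boundary: /rv/ splits as /r/ + /v/ (/v/ is the longest suffix that is a licit onset).
σ2/σ3 boundary: cluster /pr/ — the longest permitted-onset suffix is /r/; onset = /r/, preceding coda = /p/.
So the parse is sar.vop.ru.
Syllable 3 is /ru/: onset /r/, nucleus /u/, coda ∅.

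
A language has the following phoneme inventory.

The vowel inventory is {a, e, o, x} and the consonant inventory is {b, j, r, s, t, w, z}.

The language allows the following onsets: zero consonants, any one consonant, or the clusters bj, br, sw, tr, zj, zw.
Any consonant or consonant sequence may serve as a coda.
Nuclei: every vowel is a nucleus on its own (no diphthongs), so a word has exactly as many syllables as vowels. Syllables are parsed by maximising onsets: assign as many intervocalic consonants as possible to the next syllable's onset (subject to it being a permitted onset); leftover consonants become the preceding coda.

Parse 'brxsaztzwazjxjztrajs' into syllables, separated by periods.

brx.sazt.zwa.zjxjz.trajs

Vowels present: x, a, a, x, a; each is a nucleus, giving 5 syllables.
V1 /x/ – V2 /a/: /s/ → onset of the next syllable (single consonants are always licit onsets).
V2 /a/ – V3 /a/: /ztzw/ — longest licit onset from the right is /zw/, leaving /zt/ as coda.
V3 /a/ – V4 /x/: cluster /zj/ — /zj/ is itself a permitted onset, so the whole cluster goes right; preceding coda = ∅.
V4 /x/ – V5 /a/: cluster /jztr/ — the longest permitted-onset suffix is /tr/; onset = /tr/, preceding coda = /jz/.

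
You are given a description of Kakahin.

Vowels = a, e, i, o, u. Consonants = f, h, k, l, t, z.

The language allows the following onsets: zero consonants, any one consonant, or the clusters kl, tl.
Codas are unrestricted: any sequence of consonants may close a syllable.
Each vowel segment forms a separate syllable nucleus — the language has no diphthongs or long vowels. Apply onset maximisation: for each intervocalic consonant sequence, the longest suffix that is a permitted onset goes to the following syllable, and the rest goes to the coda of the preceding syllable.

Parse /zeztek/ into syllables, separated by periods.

Nuclei (vowels): e, e → 2 syllables.
σ1/σ2 boundary: /zt/ — longest licit onset from the right is /t/, leaving /z/ as coda.

zez.tek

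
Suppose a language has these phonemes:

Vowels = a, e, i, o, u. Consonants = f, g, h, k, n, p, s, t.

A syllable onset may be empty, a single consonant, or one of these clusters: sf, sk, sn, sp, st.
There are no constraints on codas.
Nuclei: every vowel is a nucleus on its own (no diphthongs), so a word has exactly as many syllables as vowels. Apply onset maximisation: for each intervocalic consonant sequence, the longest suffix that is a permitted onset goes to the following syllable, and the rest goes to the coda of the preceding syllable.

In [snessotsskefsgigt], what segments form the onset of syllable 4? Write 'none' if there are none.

g

Nuclei (vowels): e, o, e, i → 4 syllables.
V1 /e/ – V2 /o/: /ss/ — longest licit onset from the right is /s/, leaving /s/ as coda.
V2 /o/ – V3 /e/: /tssk/ splits as /ts/ + /sk/ (/sk/ is the longest suffix that is a licit onset).
V3 /e/ – V4 /i/: /fsg/ — longest licit onset from the right is /g/, leaving /fs/ as coda.
Result: snes.sots.skefs.gigt.
Syllable 4 is /gigt/: onset /g/, nucleus /i/, coda /gt/.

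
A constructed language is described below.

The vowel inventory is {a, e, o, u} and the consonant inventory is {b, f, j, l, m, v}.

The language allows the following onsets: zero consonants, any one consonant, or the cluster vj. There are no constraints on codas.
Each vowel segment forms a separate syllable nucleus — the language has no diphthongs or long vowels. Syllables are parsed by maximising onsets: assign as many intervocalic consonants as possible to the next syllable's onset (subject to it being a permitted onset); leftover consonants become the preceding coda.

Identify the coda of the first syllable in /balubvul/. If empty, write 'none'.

none

Nuclei (vowels): a, u, u → 3 syllables.
Between /a/ (V1) and /u/ (V2): just /l/ — single C goes to the following onset.
Between /u/ (V2) and /u/ (V3): /bv/; trying suffixes from longest down, /v/ is the first permitted one, so coda /b/ | onset /v/.
Result: ba.lub.vul.
Syllable 1 is /ba/: onset /b/, nucleus /a/, coda ∅.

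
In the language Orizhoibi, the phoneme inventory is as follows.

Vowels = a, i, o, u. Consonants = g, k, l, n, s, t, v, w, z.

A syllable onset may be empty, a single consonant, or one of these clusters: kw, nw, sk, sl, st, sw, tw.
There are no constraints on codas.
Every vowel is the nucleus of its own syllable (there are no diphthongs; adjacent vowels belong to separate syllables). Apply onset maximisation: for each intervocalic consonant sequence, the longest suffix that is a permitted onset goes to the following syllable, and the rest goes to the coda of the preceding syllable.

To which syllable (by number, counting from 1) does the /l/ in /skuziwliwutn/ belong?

3

Nuclei (vowels): u, i, i, u → 4 syllables.
/u…i/ gap (V1→V2): /z/ → onset of the next syllable (single consonants are always licit onsets).
/i…i/ gap (V2→V3): cluster /wl/ — the longest permitted-onset suffix is /l/; onset = /l/, preceding coda = /w/.
/i…u/ gap (V3→V4): /w/ is a single consonant, so it becomes the next onset.
Putting it together: sku.ziw.li.wutn.
The /l/ is in the onset of syllable 3 (/li/).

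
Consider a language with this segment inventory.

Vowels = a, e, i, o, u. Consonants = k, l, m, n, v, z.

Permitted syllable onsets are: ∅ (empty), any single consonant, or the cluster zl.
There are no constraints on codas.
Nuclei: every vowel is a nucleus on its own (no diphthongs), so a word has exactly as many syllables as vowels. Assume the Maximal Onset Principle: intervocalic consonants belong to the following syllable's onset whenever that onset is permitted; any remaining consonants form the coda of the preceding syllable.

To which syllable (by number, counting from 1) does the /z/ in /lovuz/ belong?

2

Nuclei (vowels): o, u → 2 syllables.
Between /o/ (V1) and /u/ (V2): just /v/ — single C goes to the following onset.
Putting it together: lo.vuz.
The /z/ is in the coda of syllable 2 (/vuz/).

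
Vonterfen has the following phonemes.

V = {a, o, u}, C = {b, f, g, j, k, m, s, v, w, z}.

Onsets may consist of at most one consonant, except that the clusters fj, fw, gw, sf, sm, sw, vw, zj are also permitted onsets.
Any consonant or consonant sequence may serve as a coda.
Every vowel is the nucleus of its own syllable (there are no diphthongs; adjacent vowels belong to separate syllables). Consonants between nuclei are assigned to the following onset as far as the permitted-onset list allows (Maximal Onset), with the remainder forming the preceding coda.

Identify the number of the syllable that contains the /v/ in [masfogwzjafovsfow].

Vowels present: a, o, a, o, o; each is a nucleus, giving 5 syllables.
σ1/σ2 boundary: /sf/ — entire cluster is a permitted onset → onset /sf/, coda ∅.
σ2/σ3 boundary: /gwzj/; trying suffixes from longest down, /zj/ is the first permitted one, so coda /gw/ | onset /zj/.
σ3/σ4 boundary: just /f/ — single C goes to the following onset.
σ4/σ5 boundary: /vsf/ splits as /v/ + /sf/ (/sf/ is the longest suffix that is a licit onset).
So the parse is ma.sfogw.zja.fov.sfow.
The /v/ is in the coda of syllable 4 (/fov/).

4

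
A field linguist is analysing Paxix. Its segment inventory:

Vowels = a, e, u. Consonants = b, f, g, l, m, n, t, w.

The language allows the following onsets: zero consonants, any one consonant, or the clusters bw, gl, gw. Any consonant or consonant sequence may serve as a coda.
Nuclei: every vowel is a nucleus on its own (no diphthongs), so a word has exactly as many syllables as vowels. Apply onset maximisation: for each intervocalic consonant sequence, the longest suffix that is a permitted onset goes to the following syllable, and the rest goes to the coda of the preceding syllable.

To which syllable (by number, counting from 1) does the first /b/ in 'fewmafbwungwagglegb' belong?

3

Nuclei (vowels): e, a, u, a, e → 5 syllables.
σ1/σ2 boundary: /wm/; trying suffixes from longest down, /m/ is the first permitted one, so coda /w/ | onset /m/.
σ2/σ3 boundary: cluster /fbw/ — the longest permitted-onset suffix is /bw/; onset = /bw/, preceding coda = /f/.
σ3/σ4 boundary: /ngw/ splits as /n/ + /gw/ (/gw/ is the longest suffix that is a licit onset).
σ4/σ5 boundary: /ggl/; trying suffixes from longest down, /gl/ is the first permitted one, so coda /g/ | onset /gl/.
Putting it together: few.maf.bwun.gwag.glegb.
The first /b/ is in the onset of syllable 3 (/bwun/).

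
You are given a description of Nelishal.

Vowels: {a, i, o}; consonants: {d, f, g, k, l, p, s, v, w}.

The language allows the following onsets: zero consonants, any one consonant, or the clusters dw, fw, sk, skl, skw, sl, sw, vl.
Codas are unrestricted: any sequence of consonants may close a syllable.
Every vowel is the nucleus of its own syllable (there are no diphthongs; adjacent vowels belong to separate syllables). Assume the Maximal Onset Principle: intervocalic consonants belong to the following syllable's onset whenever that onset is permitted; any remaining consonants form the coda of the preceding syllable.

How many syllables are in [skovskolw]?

2

The vowels are o, o — 2 nuclei, so 2 syllables.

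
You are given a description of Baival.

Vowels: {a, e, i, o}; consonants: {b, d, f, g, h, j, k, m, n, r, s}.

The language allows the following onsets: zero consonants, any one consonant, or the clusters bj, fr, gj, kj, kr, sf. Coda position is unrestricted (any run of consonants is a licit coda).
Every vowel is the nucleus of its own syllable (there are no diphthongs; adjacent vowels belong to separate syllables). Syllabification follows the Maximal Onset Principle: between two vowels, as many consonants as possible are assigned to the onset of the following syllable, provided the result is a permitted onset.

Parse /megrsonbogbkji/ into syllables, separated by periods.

megr.son.bogb.kji

Nuclei (vowels): e, o, o, i → 4 syllables.
V1 /e/ – V2 /o/: /grs/ — longest licit onset from the right is /s/, leaving /gr/ as coda.
V2 /o/ – V3 /o/: /nb/ — longest licit onset from the right is /b/, leaving /n/ as coda.
V3 /o/ – V4 /i/: /gbkj/ splits as /gb/ + /kj/ (/kj/ is the longest suffix that is a licit onset).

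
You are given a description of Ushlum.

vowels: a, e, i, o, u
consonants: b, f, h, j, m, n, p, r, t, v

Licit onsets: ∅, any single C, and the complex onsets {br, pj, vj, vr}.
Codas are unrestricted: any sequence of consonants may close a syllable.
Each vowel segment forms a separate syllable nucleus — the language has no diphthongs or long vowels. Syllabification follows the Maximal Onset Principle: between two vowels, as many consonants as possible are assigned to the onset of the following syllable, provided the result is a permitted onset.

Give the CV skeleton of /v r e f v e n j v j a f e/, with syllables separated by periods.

Vowels present: e, e, a, e; each is a nucleus, giving 4 syllables.
σ1/σ2 boundary: /fv/ splits as /f/ + /v/ (/v/ is the longest suffix that is a licit onset).
σ2/σ3 boundary: /njvj/; trying suffixes from longest down, /vj/ is the first permitted one, so coda /nj/ | onset /vj/.
σ3/σ4 boundary: just /f/ — single C goes to the following onset.
Syllabification: vref.venj.vja.fe.
Mapping each syllable to C/V: /vref/ → CCVC, /venj/ → CVCC, /vja/ → CCV, /fe/ → CV.

CCVC.CVCC.CCV.CV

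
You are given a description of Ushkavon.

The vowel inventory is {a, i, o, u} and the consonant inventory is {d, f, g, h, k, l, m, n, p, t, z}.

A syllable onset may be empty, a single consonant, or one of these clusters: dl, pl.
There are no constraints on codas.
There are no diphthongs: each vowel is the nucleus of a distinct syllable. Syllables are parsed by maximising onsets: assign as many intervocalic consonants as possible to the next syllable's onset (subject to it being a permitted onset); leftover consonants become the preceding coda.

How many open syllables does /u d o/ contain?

2

Vowels present: u, o; each is a nucleus, giving 2 syllables.
Between /u/ (V1) and /o/ (V2): /d/ → onset of the next syllable (single consonants are always licit onsets).
Result: u.do.
Classifying each syllable: /u/ (open), /do/ (open).
Open syllables: 2.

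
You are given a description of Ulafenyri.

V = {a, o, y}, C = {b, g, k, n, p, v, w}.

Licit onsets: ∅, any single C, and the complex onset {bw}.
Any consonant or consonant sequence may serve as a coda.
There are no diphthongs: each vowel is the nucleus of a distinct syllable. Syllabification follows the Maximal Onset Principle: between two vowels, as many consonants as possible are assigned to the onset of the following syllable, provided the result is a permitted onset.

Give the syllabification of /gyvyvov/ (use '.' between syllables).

gy.vy.vov

Vowels present: y, y, o; each is a nucleus, giving 3 syllables.
/y…y/ gap (V1→V2): /v/ is a single consonant, so it becomes the next onset.
/y…o/ gap (V2→V3): /v/ → onset of the next syllable (single consonants are always licit onsets).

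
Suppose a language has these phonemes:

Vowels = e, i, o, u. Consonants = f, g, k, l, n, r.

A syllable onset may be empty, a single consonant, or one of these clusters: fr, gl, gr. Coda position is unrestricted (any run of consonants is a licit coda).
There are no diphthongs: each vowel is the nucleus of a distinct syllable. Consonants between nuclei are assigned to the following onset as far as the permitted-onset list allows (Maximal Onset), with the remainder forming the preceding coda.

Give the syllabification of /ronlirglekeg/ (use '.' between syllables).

Nuclei (vowels): o, i, e, e → 4 syllables.
σ1/σ2 boundary: /nl/; trying suffixes from longest down, /l/ is the first permitted one, so coda /n/ | onset /l/.
σ2/σ3 boundary: /rgl/; trying suffixes from longest down, /gl/ is the first permitted one, so coda /r/ | onset /gl/.
σ3/σ4 boundary: just /k/ — single C goes to the following onset.

ron.lir.gle.keg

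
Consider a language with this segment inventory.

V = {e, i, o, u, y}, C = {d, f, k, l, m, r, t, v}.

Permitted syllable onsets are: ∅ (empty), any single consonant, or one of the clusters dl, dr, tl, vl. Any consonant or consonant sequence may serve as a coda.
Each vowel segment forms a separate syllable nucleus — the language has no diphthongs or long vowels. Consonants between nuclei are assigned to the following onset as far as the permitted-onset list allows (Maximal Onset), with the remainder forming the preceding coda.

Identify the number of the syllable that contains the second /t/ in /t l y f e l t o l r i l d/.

The vowels are y, e, o, i — 4 nuclei, so 4 syllables.
σ1/σ2 boundary: just /f/ — single C goes to the following onset.
σ2/σ3 boundary: /lt/ splits as /l/ + /t/ (/t/ is the longest suffix that is a licit onset).
σ3/σ4 boundary: cluster /lr/ — the longest permitted-onset suffix is /r/; onset = /r/, preceding coda = /l/.
So the parse is tly.fel.tol.rild.
The second /t/ is in the onset of syllable 3 (/tol/).

3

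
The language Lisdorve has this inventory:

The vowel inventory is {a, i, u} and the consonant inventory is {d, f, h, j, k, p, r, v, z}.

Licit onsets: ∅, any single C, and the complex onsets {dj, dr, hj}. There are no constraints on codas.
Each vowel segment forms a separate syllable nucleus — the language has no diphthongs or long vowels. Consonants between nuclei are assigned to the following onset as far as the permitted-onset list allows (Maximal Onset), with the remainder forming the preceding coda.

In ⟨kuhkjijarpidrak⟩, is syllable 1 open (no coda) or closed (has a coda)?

closed

Vowels present: u, i, a, i, a; each is a nucleus, giving 5 syllables.
σ1/σ2 boundary: /hkj/ — longest licit onset from the right is /j/, leaving /hk/ as coda.
σ2/σ3 boundary: /j/ → onset of the next syllable (single consonants are always licit onsets).
σ3/σ4 boundary: /rp/ splits as /r/ + /p/ (/p/ is the longest suffix that is a licit onset).
σ4/σ5 boundary: /dr/ — entire cluster is a permitted onset → onset /dr/, coda ∅.
So the parse is kuhk.ji.jar.pi.drak.
Syllable 1 is /kuhk/ with coda /hk/, so it is closed.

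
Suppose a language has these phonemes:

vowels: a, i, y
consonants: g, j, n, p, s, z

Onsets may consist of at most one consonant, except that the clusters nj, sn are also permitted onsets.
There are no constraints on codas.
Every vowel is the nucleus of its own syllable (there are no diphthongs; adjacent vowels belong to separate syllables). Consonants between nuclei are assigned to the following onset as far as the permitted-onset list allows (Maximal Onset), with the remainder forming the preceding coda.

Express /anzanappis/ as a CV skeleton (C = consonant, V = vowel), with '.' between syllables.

Vowels present: a, a, a, i; each is a nucleus, giving 4 syllables.
/a…a/ gap (V1→V2): /nz/ splits as /n/ + /z/ (/z/ is the longest suffix that is a licit onset).
/a…a/ gap (V2→V3): /n/ is a single consonant, so it becomes the next onset.
/a…i/ gap (V3→V4): /pp/; trying suffixes from longest down, /p/ is the first permitted one, so coda /p/ | onset /p/.
Putting it together: an.za.nap.pis.
Mapping each syllable to C/V: /an/ → VC, /za/ → CV, /nap/ → CVC, /pis/ → CVC.

VC.CV.CVC.CVC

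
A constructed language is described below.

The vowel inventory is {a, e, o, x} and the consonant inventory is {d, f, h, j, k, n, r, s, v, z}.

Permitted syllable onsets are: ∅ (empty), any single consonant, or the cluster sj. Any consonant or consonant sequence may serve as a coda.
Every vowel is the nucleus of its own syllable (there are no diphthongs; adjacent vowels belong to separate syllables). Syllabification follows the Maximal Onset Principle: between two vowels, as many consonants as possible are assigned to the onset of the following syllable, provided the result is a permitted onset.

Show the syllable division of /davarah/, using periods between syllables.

da.va.rah

Nuclei (vowels): a, a, a → 3 syllables.
V1 /a/ – V2 /a/: /v/ → onset of the next syllable (single consonants are always licit onsets).
V2 /a/ – V3 /a/: just /r/ — single C goes to the following onset.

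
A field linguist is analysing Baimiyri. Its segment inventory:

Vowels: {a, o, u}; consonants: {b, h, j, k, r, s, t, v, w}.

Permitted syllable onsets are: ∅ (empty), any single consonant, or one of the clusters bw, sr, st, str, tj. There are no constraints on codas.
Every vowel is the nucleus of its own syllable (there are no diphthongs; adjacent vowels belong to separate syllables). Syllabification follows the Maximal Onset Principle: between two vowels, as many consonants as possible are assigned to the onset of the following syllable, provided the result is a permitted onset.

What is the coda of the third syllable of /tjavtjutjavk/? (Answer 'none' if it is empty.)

vk

Vowels present: a, u, a; each is a nucleus, giving 3 syllables.
V1 /a/ – V2 /u/: /vtj/ splits as /v/ + /tj/ (/tj/ is the longest suffix that is a licit onset).
V2 /u/ – V3 /a/: /tj/ — entire cluster is a permitted onset → onset /tj/, coda ∅.
Putting it together: tjav.tju.tjavk.
Syllable 3 is /tjavk/: onset /tj/, nucleus /a/, coda /vk/.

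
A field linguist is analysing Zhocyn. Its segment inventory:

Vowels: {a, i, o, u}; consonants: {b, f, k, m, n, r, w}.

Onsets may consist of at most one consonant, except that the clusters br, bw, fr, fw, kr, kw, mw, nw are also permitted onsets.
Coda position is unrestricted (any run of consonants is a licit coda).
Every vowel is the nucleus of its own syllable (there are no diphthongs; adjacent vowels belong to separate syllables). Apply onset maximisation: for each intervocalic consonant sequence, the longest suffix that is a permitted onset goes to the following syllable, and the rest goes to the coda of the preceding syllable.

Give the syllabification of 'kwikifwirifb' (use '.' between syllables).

kwi.ki.fwi.rifb

Vowels present: i, i, i, i; each is a nucleus, giving 4 syllables.
Between /i/ (V1) and /i/ (V2): just /k/ — single C goes to the following onset.
Between /i/ (V2) and /i/ (V3): /fw/ — entire cluster is a permitted onset → onset /fw/, coda ∅.
Between /i/ (V3) and /i/ (V4): just /r/ — single C goes to the following onset.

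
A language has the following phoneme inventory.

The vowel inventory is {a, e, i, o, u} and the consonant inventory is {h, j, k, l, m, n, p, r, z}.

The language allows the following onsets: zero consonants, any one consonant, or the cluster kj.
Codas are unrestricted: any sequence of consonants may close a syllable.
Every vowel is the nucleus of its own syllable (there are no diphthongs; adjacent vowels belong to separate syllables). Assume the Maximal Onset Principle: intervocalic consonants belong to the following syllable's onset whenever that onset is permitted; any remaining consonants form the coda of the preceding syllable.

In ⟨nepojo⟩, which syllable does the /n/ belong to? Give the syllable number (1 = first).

Nuclei (vowels): e, o, o → 3 syllables.
Between /e/ (V1) and /o/ (V2): /p/ is a single consonant, so it becomes the next onset.
Between /o/ (V2) and /o/ (V3): /j/ → onset of the next syllable (single consonants are always licit onsets).
Result: ne.po.jo.
The /n/ is in the onset of syllable 1 (/ne/).

1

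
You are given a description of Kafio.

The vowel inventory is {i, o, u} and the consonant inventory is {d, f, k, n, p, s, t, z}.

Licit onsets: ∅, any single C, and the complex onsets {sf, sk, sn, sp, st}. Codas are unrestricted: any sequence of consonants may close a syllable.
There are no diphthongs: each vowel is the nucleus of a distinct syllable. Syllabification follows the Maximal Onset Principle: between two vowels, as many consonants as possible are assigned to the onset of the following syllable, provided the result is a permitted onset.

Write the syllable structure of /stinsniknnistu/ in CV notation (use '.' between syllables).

CCVC.CCVCC.CV.CCV

Vowels present: i, i, i, u; each is a nucleus, giving 4 syllables.
σ1/σ2 boundary: /nsn/ — longest licit onset from the right is /sn/, leaving /n/ as coda.
σ2/σ3 boundary: /knn/ splits as /kn/ + /n/ (/n/ is the longest suffix that is a licit onset).
σ3/σ4 boundary: /st/ is a licit onset in full, so it all attaches to the next syllable.
Result: stin.snikn.ni.stu.
Mapping each syllable to C/V: /stin/ → CCVC, /snikn/ → CCVCC, /ni/ → CV, /stu/ → CCV.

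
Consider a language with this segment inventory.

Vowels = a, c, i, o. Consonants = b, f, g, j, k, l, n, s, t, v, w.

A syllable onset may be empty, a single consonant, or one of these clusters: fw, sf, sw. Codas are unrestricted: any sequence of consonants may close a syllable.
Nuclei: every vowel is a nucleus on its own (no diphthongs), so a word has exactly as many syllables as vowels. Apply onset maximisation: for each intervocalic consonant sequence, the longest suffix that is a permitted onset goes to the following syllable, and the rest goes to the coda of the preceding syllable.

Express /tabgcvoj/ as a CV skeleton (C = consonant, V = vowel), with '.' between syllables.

Vowels present: a, c, o; each is a nucleus, giving 3 syllables.
σ1/σ2 boundary: /bg/ — longest licit onset from the right is /g/, leaving /b/ as coda.
σ2/σ3 boundary: just /v/ — single C goes to the following onset.
Result: tab.gc.voj.
Mapping each syllable to C/V: /tab/ → CVC, /gc/ → CV, /voj/ → CVC.

CVC.CV.CVC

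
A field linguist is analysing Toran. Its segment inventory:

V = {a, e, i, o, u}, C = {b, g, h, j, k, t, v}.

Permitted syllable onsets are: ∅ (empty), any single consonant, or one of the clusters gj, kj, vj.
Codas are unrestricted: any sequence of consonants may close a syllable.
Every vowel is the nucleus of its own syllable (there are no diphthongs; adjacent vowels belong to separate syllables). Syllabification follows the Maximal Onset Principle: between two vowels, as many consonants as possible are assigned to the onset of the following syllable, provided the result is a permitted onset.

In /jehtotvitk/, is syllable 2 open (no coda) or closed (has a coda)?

Vowels present: e, o, i; each is a nucleus, giving 3 syllables.
V1 /e/ – V2 /o/: /ht/; trying suffixes from longest down, /t/ is the first permitted one, so coda /h/ | onset /t/.
V2 /o/ – V3 /i/: /tv/ splits as /t/ + /v/ (/v/ is the longest suffix that is a licit onset).
So the parse is jeh.tot.vitk.
Syllable 2 is /tot/ with coda /t/, so it is closed.

closed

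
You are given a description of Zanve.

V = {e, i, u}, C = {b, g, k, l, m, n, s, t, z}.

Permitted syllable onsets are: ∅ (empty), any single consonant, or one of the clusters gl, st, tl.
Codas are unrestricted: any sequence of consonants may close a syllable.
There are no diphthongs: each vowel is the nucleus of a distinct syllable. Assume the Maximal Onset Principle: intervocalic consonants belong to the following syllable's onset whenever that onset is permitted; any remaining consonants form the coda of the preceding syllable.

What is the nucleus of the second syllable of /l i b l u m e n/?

Nuclei (vowels): i, u, e → 3 syllables.
The second nucleus (vowel 2 from the left) is /u/.

u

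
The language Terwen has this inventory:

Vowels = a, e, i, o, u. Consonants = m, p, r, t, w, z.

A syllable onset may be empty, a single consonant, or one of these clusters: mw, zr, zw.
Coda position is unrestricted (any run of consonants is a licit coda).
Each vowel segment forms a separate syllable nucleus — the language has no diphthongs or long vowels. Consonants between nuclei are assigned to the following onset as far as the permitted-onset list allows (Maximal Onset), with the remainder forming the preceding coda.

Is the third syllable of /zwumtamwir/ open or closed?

closed

Nuclei (vowels): u, a, i → 3 syllables.
V1 /u/ – V2 /a/: /mt/ — longest licit onset from the right is /t/, leaving /m/ as coda.
V2 /a/ – V3 /i/: cluster /mw/ — /mw/ is itself a permitted onset, so the whole cluster goes right; preceding coda = ∅.
Result: zwum.ta.mwir.
Syllable 3 is /mwir/ with coda /r/, so it is closed.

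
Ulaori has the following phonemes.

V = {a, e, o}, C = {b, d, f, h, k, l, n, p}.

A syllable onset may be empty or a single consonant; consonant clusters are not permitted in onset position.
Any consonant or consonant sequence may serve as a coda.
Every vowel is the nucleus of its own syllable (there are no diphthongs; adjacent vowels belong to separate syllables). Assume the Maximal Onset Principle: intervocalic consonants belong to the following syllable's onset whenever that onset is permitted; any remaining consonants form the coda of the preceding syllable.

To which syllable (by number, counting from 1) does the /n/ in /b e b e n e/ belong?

3

Nuclei (vowels): e, e, e → 3 syllables.
/e…e/ gap (V1→V2): /b/ → onset of the next syllable (single consonants are always licit onsets).
/e…e/ gap (V2→V3): /n/ is a single consonant, so it becomes the next onset.
Syllabification: be.be.ne.
The /n/ is in the onset of syllable 3 (/ne/).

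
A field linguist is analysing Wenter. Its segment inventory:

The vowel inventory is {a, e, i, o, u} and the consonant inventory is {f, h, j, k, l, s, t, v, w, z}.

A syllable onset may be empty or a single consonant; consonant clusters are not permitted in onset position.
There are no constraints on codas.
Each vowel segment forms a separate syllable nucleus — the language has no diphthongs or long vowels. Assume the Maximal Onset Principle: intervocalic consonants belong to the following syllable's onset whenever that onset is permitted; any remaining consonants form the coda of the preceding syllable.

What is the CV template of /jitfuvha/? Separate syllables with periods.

The vowels are i, u, a — 3 nuclei, so 3 syllables.
V1 /i/ – V2 /u/: /tf/ splits as /t/ + /f/ (/f/ is the longest suffix that is a licit onset).
V2 /u/ – V3 /a/: cluster /vh/ — the longest permitted-onset suffix is /h/; onset = /h/, preceding coda = /v/.
Syllabification: jit.fuv.ha.
Mapping each syllable to C/V: /jit/ → CVC, /fuv/ → CVC, /ha/ → CV.

CVC.CVC.CV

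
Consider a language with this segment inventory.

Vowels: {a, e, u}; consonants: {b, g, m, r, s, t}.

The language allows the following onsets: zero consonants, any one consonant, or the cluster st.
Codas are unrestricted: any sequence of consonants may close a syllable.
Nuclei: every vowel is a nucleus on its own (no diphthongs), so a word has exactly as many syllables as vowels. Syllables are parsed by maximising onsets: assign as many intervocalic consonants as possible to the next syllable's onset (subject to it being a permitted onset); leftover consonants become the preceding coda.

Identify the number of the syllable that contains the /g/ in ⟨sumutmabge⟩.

4

The vowels are u, u, a, e — 4 nuclei, so 4 syllables.
Between /u/ (V1) and /u/ (V2): /m/ → onset of the next syllable (single consonants are always licit onsets).
Between /u/ (V2) and /a/ (V3): cluster /tm/ — the longest permitted-onset suffix is /m/; onset = /m/, preceding coda = /t/.
Between /a/ (V3) and /e/ (V4): cluster /bg/ — the longest permitted-onset suffix is /g/; onset = /g/, preceding coda = /b/.
Result: su.mut.mab.ge.
The /g/ is in the onset of syllable 4 (/ge/).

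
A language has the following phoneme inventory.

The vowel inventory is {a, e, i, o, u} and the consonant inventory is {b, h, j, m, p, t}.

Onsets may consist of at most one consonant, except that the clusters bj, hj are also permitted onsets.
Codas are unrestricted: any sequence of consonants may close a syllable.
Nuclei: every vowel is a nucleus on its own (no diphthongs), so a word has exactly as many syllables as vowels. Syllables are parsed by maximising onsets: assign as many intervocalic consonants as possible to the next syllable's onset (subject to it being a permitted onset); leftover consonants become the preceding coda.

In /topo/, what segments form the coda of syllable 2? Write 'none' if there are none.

The vowels are o, o — 2 nuclei, so 2 syllables.
Between /o/ (V1) and /o/ (V2): just /p/ — single C goes to the following onset.
Syllabification: to.po.
Syllable 2 is /po/: onset /p/, nucleus /o/, coda ∅.

none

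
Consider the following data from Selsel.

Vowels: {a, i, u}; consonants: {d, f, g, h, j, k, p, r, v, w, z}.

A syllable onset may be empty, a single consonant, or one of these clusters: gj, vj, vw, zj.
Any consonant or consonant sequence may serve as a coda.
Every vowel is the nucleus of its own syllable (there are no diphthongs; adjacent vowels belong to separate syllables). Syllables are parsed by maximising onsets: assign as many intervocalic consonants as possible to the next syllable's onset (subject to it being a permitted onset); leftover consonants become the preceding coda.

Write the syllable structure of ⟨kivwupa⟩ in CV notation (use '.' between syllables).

The vowels are i, u, a — 3 nuclei, so 3 syllables.
Between /i/ (V1) and /u/ (V2): /vw/ is a licit onset in full, so it all attaches to the next syllable.
Between /u/ (V2) and /a/ (V3): /p/ → onset of the next syllable (single consonants are always licit onsets).
Putting it together: ki.vwu.pa.
Mapping each syllable to C/V: /ki/ → CV, /vwu/ → CCV, /pa/ → CV.

CV.CCV.CV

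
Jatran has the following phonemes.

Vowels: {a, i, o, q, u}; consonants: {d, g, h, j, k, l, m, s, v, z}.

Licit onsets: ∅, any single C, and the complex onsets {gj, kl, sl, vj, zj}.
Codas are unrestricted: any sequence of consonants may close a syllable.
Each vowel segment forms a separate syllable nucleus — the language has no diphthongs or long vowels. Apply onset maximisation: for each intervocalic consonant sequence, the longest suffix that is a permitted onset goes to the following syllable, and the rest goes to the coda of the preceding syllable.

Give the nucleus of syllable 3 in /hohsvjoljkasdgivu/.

The vowels are o, o, a, i, u — 5 nuclei, so 5 syllables.
The third nucleus (vowel 3 from the left) is /a/.

a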